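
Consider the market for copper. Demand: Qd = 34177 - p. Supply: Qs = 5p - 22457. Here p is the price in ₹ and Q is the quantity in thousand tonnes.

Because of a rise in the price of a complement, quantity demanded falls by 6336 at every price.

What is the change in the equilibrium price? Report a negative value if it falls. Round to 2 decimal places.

-1056.00

Original equilibrium: 34177 - p = 5p - 22457 gives 56634 = 6p, so p = 9439 and Q = 24738.
After the shift, demand is Qd = 27841 - p and supply is Qs = 5p - 22457.
Equate the new curves: 27841 - p = 5p - 22457, giving 50298 = 6p, p = 8383, Q = 19458.
Δp = 8383 − 9439 = -1056.00.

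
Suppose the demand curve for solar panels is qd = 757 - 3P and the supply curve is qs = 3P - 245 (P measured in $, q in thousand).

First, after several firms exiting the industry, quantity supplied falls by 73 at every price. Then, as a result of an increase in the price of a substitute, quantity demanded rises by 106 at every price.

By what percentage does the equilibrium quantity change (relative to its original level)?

Before the shock: 757 - 3P = 3P - 245 ⇒ 1002 = 6P ⇒ P = 167, q = 256.
The new curves are qd = 863 - 3P (demand) and qs = 3P - 318 (supply).
Setting them equal: 863 - 3P = 3P - 318 → 1181 = 6P, so P = 1181/6 ≈ 196.8333 and q = 272.5.
%Δq = (272.5 − 256) / 256 × 100 = +6.4453125%.

+6.4453125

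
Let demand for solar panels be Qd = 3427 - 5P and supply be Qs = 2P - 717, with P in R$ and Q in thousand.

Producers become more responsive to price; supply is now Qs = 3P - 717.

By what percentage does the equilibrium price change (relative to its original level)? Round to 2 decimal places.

Original equilibrium: 3427 - 5P = 2P - 717 gives 4144 = 7P, so P = 592 and Q = 467.
With the change applied: demand Qd = 3427 - 5P, supply Qs = 3P - 717.
Equate the new curves: 3427 - 5P = 3P - 717, giving 4144 = 8P, P = 518, Q = 837.
%ΔP = (518 − 592) / 592 × 100 = -12.50%.

-12.50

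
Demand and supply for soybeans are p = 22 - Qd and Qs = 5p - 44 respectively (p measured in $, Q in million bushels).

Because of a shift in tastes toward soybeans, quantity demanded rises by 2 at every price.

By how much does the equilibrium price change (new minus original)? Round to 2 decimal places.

Solve the original market: 22 - p = 5p - 44, hence p = 11 and Q = 11.
The new curves are Qd = 24 - p (demand) and Qs = 5p - 44 (supply).
Equate the new curves: 24 - p = 5p - 44, giving 68 = 6p, p = 34/3 ≈ 11.3333, Q = 38/3 ≈ 12.6667.
Δp = 11.3333 − 11 = +0.33.

+0.33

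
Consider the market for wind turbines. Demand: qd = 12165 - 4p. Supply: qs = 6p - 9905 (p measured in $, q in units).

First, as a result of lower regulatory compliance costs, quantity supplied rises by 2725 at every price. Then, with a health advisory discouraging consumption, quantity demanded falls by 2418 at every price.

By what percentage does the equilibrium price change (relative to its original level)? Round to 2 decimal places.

Before the shock: 12165 - 4p = 6p - 9905 ⇒ 22070 = 10p ⇒ p = 2207, q = 3337.
The new curves are qd = 9747 - 4p (demand) and qs = 6p - 7180 (supply).
New equilibrium: 9747 - 4p = 6p - 7180 ⇒ 16927 = 10p ⇒ p = 1692.7, q = 2976.2.
%Δp = (1692.7 − 2207) / 2207 × 100 = -23.30%.

-23.30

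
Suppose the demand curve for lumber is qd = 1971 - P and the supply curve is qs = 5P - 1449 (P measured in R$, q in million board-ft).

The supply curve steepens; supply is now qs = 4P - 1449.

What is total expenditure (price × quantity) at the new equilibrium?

Original equilibrium: 1971 - P = 5P - 1449 gives 3420 = 6P, so P = 570 and q = 1401.
After the shift, demand is qd = 1971 - P and supply is qs = 4P - 1449.
New equilibrium: 1971 - P = 4P - 1449 ⇒ 3420 = 5P ⇒ P = 684, q = 1287.
New expenditure = 684 × 1287 = 880308.

880308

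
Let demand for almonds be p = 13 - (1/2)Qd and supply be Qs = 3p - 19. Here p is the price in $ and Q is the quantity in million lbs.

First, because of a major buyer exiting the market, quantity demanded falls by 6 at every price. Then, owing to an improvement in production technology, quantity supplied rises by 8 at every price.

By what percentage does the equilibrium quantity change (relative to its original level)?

-5

Before the shock: 26 - 2p = 3p - 19 ⇒ 45 = 5p ⇒ p = 9, Q = 8.
The new curves are Qd = 20 - 2p (demand) and Qs = 3p - 11 (supply).
Clearing the new market: 20 - 2p = 3p - 11, so p = 6.2 and Q = 7.6.
%ΔQ = (7.6 − 8) / 8 × 100 = -5%.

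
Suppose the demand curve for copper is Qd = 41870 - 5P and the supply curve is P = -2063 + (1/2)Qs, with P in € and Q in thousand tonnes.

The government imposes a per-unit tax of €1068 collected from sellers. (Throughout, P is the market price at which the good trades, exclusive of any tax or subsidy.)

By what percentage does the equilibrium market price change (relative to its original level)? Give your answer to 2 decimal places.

Before the shock: 41870 - 5P = 2P + 4126 ⇒ 37744 = 7P ⇒ P = 5392, Q = 14910.
Since sellers keep the price net of the tax, the effective supply curve becomes Qs = 2P + 1990.
New equilibrium: 41870 - 5P = 2P + 1990 ⇒ 39880 = 7P ⇒ P = 39880/7 ≈ 5697.1429, Q = 93690/7 ≈ 13384.2857.
%ΔP = (5697.1429 − 5392) / 5392 × 100 = +5.66%.

+5.66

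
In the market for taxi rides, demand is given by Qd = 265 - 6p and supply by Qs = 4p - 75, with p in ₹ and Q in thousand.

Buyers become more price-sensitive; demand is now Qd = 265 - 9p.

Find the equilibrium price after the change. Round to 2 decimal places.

26.15

Before the shock: 265 - 6p = 4p - 75 ⇒ 340 = 10p ⇒ p = 34, Q = 61.
The new curves are Qd = 265 - 9p (demand) and Qs = 4p - 75 (supply).
New equilibrium: 265 - 9p = 4p - 75 ⇒ 340 = 13p ⇒ p = 340/13 ≈ 26.1538, Q = 385/13 ≈ 29.6154.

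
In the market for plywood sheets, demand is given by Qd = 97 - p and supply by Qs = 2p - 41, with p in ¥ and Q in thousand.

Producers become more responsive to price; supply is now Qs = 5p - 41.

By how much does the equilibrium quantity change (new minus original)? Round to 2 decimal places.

Before the shock: 97 - p = 2p - 41 ⇒ 138 = 3p ⇒ p = 46, Q = 51.
The shock moves the curves to Qd = 97 - p and Qs = 5p - 41.
Setting them equal: 97 - p = 5p - 41 → 138 = 6p, so p = 23 and Q = 74.
ΔQ = 74 − 51 = +23.00.

+23.00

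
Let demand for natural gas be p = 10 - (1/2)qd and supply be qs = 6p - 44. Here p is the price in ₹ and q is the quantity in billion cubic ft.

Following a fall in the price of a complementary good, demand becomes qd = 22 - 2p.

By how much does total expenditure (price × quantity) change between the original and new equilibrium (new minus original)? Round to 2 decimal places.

+13.38

Initially, 20 - 2p = 6p - 44, so 64 = 8p and p = 8, q = 4.
The shock moves the curves to qd = 22 - 2p and qs = 6p - 44.
Clearing the new market: 22 - 2p = 6p - 44, so p = 8.25 and q = 5.5.
Expenditure moves from 8×4 = 32 to 8.25×5.5 = 45.375; change = +13.38.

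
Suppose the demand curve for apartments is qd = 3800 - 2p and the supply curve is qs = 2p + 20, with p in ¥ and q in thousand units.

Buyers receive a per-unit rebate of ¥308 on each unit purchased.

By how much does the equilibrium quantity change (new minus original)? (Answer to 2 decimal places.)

Solve the original market: 3800 - 2p = 2p + 20, hence p = 945 and q = 1910.
Since buyers' out-of-pocket price is the market price minus the rebate, the effective demand curve becomes qd = 4416 - 2p.
Clearing the new market: 4416 - 2p = 2p + 20, so p = 1099 and q = 2218.
Δq = 2218 − 1910 = +308.00.

+308.00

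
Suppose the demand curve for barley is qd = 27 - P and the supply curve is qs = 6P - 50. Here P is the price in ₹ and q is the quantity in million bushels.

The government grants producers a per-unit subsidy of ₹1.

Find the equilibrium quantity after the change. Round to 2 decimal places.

Before the shock: 27 - P = 6P - 50 ⇒ 77 = 7P ⇒ P = 11, q = 16.
Since sellers receive the price plus the subsidy, the effective supply curve becomes qs = 6P - 44.
Equate the new curves: 27 - P = 6P - 44, giving 71 = 7P, P = 71/7 ≈ 10.1429, q = 118/7 ≈ 16.8571.

16.86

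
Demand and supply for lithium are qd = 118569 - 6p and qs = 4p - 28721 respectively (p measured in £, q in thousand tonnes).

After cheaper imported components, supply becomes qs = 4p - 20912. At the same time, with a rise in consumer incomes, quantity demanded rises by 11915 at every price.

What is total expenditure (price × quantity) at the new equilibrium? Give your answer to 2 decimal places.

600230637.44

Initially, 118569 - 6p = 4p - 28721, so 147290 = 10p and p = 14729, q = 30195.
The shock moves the curves to qd = 130484 - 6p and qs = 4p - 20912.
New equilibrium: 130484 - 6p = 4p - 20912 ⇒ 151396 = 10p ⇒ p = 15139.6, q = 39646.4.
New expenditure = 15139.6 × 39646.4 = 600230637.44.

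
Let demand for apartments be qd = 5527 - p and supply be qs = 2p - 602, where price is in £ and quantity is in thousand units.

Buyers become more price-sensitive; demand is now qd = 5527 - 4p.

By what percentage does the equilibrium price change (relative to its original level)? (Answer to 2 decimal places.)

-50.00

Solve the original market: 5527 - p = 2p - 602, hence p = 2043 and q = 3484.
The new curves are qd = 5527 - 4p (demand) and qs = 2p - 602 (supply).
Clearing the new market: 5527 - 4p = 2p - 602, so p = 1021.5 and q = 1441.
%Δp = (1021.5 − 2043) / 2043 × 100 = -50.00%.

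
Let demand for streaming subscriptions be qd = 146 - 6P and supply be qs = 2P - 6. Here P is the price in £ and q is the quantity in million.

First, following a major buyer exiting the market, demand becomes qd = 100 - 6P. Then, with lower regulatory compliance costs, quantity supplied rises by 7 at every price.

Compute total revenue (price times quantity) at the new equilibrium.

318.65625

Before the shock: 146 - 6P = 2P - 6 ⇒ 152 = 8P ⇒ P = 19, q = 32.
The new curves are qd = 100 - 6P (demand) and qs = 2P + 1 (supply).
Clearing the new market: 100 - 6P = 2P + 1, so P = 12.375 and q = 25.75.
New expenditure = 12.375 × 25.75 = 318.65625.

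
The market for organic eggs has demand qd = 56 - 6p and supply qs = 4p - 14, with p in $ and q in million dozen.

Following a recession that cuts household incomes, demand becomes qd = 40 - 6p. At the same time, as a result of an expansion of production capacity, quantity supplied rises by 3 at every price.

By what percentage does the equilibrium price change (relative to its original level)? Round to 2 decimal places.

-27.14

Original equilibrium: 56 - 6p = 4p - 14 gives 70 = 10p, so p = 7 and q = 14.
With the change applied: demand qd = 40 - 6p, supply qs = 4p - 11.
Setting them equal: 40 - 6p = 4p - 11 → 51 = 10p, so p = 5.1 and q = 9.4.
%Δp = (5.1 − 7) / 7 × 100 = -27.14%.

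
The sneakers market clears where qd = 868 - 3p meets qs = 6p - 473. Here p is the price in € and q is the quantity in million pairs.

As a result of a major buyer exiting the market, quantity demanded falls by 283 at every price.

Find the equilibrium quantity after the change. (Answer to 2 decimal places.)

Initially, 868 - 3p = 6p - 473, so 1341 = 9p and p = 149, q = 421.
With the change applied: demand qd = 585 - 3p, supply qs = 6p - 473.
Clearing the new market: 585 - 3p = 6p - 473, so p = 1058/9 ≈ 117.5556 and q = 697/3 ≈ 232.3333.

232.33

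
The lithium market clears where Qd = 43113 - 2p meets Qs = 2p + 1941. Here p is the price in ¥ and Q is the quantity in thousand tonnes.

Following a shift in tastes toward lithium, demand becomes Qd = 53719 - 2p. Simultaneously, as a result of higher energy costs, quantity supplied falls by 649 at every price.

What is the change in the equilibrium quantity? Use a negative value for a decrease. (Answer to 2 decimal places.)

Original equilibrium: 43113 - 2p = 2p + 1941 gives 41172 = 4p, so p = 10293 and Q = 22527.
The new curves are Qd = 53719 - 2p (demand) and Qs = 2p + 1292 (supply).
Clearing the new market: 53719 - 2p = 2p + 1292, so p = 13106.75 and Q = 27505.5.
ΔQ = 27505.5 − 22527 = +4978.50.

+4978.50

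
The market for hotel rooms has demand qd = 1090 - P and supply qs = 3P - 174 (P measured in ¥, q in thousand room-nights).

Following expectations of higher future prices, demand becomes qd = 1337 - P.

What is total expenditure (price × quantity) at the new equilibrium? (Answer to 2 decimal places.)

Solve the original market: 1090 - P = 3P - 174, hence P = 316 and q = 774.
After the shift, demand is qd = 1337 - P and supply is qs = 3P - 174.
New equilibrium: 1337 - P = 3P - 174 ⇒ 1511 = 4P ⇒ P = 377.75, q = 959.25.
New expenditure = 377.75 × 959.25 = 362356.69.

362356.69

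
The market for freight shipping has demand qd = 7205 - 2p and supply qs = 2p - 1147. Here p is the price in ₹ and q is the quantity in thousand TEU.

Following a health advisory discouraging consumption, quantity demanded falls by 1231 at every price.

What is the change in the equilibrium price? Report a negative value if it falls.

Original equilibrium: 7205 - 2p = 2p - 1147 gives 8352 = 4p, so p = 2088 and q = 3029.
The new curves are qd = 5974 - 2p (demand) and qs = 2p - 1147 (supply).
Clearing the new market: 5974 - 2p = 2p - 1147, so p = 1780.25 and q = 2413.5.
Δp = 1780.25 − 2088 = -307.75.

-307.75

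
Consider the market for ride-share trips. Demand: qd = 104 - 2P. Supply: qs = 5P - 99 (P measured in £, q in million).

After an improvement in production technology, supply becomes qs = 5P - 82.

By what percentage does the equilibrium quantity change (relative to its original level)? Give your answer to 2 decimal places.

Original equilibrium: 104 - 2P = 5P - 99 gives 203 = 7P, so P = 29 and q = 46.
With the change applied: demand qd = 104 - 2P, supply qs = 5P - 82.
New equilibrium: 104 - 2P = 5P - 82 ⇒ 186 = 7P ⇒ P = 186/7 ≈ 26.5714, q = 356/7 ≈ 50.8571.
%Δq = (50.8571 − 46) / 46 × 100 = +10.56%.

+10.56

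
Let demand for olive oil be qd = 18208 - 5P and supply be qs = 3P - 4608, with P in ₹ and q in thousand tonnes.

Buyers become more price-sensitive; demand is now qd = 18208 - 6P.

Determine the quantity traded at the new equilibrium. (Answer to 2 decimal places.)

2997.33

Initially, 18208 - 5P = 3P - 4608, so 22816 = 8P and P = 2852, q = 3948.
With the change applied: demand qd = 18208 - 6P, supply qs = 3P - 4608.
New equilibrium: 18208 - 6P = 3P - 4608 ⇒ 22816 = 9P ⇒ P = 22816/9 ≈ 2535.1111, q = 8992/3 ≈ 2997.3333.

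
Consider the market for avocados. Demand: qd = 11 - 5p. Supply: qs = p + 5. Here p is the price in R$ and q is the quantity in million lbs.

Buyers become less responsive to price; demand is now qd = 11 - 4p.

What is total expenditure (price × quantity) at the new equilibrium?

7.44

Before the shock: 11 - 5p = p + 5 ⇒ 6 = 6p ⇒ p = 1, q = 6.
The shock moves the curves to qd = 11 - 4p and qs = p + 5.
Setting them equal: 11 - 4p = p + 5 → 6 = 5p, so p = 1.2 and q = 6.2.
New expenditure = 1.2 × 6.2 = 7.44.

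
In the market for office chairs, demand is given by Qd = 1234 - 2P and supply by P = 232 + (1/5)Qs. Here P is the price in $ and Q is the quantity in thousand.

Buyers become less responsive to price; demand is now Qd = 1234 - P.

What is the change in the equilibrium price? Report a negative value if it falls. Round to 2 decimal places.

+57.00

Initially, 1234 - 2P = 5P - 1160, so 2394 = 7P and P = 342, Q = 550.
After the shift, demand is Qd = 1234 - P and supply is Qs = 5P - 1160.
Clearing the new market: 1234 - P = 5P - 1160, so P = 399 and Q = 835.
ΔP = 399 − 342 = +57.00.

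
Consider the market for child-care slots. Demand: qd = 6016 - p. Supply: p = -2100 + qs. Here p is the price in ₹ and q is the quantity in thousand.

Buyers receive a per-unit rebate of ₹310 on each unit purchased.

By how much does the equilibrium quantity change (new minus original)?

Initially, 6016 - p = p + 2100, so 3916 = 2p and p = 1958, q = 4058.
Since buyers' out-of-pocket price is the market price minus the rebate, the effective demand curve becomes qd = 6326 - p.
New equilibrium: 6326 - p = p + 2100 ⇒ 4226 = 2p ⇒ p = 2113, q = 4213.
Δq = 4213 − 4058 = +155.

+155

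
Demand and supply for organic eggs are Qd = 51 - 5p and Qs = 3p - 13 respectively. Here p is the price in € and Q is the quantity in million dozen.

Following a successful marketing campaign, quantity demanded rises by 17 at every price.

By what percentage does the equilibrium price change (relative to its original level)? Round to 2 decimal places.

Original equilibrium: 51 - 5p = 3p - 13 gives 64 = 8p, so p = 8 and Q = 11.
After the shift, demand is Qd = 68 - 5p and supply is Qs = 3p - 13.
Setting them equal: 68 - 5p = 3p - 13 → 81 = 8p, so p = 10.125 and Q = 17.375.
%Δp = (10.125 − 8) / 8 × 100 = +26.56%.

+26.56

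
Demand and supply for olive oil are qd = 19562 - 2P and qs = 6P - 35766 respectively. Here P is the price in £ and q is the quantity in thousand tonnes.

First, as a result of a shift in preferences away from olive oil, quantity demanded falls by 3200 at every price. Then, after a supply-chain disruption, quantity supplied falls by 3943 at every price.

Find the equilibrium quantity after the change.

2344.25

Initially, 19562 - 2P = 6P - 35766, so 55328 = 8P and P = 6916, q = 5730.
The shock moves the curves to qd = 16362 - 2P and qs = 6P - 39709.
Equate the new curves: 16362 - 2P = 6P - 39709, giving 56071 = 8P, P = 7008.875, q = 2344.25.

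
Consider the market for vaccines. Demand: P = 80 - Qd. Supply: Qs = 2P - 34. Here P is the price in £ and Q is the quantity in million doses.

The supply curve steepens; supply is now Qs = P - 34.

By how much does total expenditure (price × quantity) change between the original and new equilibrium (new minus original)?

-285

Initially, 80 - P = 2P - 34, so 114 = 3P and P = 38, Q = 42.
After the shift, demand is Qd = 80 - P and supply is Qs = P - 34.
Equate the new curves: 80 - P = P - 34, giving 114 = 2P, P = 57, Q = 23.
Expenditure moves from 38×42 = 1596 to 57×23 = 1311; change = -285.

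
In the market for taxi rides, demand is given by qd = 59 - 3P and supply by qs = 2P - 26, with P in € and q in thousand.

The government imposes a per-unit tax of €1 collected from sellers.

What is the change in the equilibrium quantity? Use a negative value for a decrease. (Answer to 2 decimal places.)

Before the shock: 59 - 3P = 2P - 26 ⇒ 85 = 5P ⇒ P = 17, q = 8.
Since sellers keep the price net of the tax, the effective supply curve becomes qs = 2P - 28.
Setting them equal: 59 - 3P = 2P - 28 → 87 = 5P, so P = 17.4 and q = 6.8.
Δq = 6.8 − 8 = -1.20.

-1.20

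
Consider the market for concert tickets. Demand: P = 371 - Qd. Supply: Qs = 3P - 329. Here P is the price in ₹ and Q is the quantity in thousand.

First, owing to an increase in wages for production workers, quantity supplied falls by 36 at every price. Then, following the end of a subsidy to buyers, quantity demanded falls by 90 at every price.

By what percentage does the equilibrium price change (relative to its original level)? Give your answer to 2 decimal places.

-7.71

Before the shock: 371 - P = 3P - 329 ⇒ 700 = 4P ⇒ P = 175, Q = 196.
With the change applied: demand Qd = 281 - P, supply Qs = 3P - 365.
Clearing the new market: 281 - P = 3P - 365, so P = 161.5 and Q = 119.5.
%ΔP = (161.5 − 175) / 175 × 100 = -7.71%.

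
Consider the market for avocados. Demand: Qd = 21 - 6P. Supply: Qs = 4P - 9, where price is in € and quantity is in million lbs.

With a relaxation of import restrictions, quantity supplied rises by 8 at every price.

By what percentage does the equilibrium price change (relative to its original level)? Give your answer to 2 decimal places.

Original equilibrium: 21 - 6P = 4P - 9 gives 30 = 10P, so P = 3 and Q = 3.
With the change applied: demand Qd = 21 - 6P, supply Qs = 4P - 1.
New equilibrium: 21 - 6P = 4P - 1 ⇒ 22 = 10P ⇒ P = 2.2, Q = 7.8.
%ΔP = (2.2 − 3) / 3 × 100 = -26.67%.

-26.67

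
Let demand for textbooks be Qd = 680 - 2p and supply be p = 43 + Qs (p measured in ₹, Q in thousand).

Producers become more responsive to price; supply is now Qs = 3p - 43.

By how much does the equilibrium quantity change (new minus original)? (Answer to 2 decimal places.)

+192.80

Before the shock: 680 - 2p = p - 43 ⇒ 723 = 3p ⇒ p = 241, Q = 198.
With the change applied: demand Qd = 680 - 2p, supply Qs = 3p - 43.
Clearing the new market: 680 - 2p = 3p - 43, so p = 144.6 and Q = 390.8.
ΔQ = 390.8 − 198 = +192.80.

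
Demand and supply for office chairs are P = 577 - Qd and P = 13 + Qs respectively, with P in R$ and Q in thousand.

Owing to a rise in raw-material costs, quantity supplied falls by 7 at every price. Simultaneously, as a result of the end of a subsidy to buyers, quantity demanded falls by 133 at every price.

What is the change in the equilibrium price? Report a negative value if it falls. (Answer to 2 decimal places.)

-63.00

Original equilibrium: 577 - P = P - 13 gives 590 = 2P, so P = 295 and Q = 282.
With the change applied: demand Qd = 444 - P, supply Qs = P - 20.
Setting them equal: 444 - P = P - 20 → 464 = 2P, so P = 232 and Q = 212.
ΔP = 232 − 295 = -63.00.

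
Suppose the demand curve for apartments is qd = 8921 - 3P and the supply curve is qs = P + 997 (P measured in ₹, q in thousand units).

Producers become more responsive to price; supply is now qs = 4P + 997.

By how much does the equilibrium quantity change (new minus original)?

+2547

Original equilibrium: 8921 - 3P = P + 997 gives 7924 = 4P, so P = 1981 and q = 2978.
With the change applied: demand qd = 8921 - 3P, supply qs = 4P + 997.
Setting them equal: 8921 - 3P = 4P + 997 → 7924 = 7P, so P = 1132 and q = 5525.
Δq = 5525 − 2978 = +2547.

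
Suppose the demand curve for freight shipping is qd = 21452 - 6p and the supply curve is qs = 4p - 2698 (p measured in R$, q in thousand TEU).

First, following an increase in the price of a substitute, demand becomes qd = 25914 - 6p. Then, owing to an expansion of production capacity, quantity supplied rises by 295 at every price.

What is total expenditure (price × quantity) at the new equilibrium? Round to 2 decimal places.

25269524.46

Original equilibrium: 21452 - 6p = 4p - 2698 gives 24150 = 10p, so p = 2415 and q = 6962.
The shock moves the curves to qd = 25914 - 6p and qs = 4p - 2403.
Equate the new curves: 25914 - 6p = 4p - 2403, giving 28317 = 10p, p = 2831.7, q = 8923.8.
New expenditure = 2831.7 × 8923.8 = 25269524.46.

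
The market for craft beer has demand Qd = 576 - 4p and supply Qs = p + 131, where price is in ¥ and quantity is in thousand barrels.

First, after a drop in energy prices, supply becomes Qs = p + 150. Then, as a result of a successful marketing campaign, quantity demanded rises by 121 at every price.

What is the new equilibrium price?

109.4

Solve the original market: 576 - 4p = p + 131, hence p = 89 and Q = 220.
The new curves are Qd = 697 - 4p (demand) and Qs = p + 150 (supply).
Equate the new curves: 697 - 4p = p + 150, giving 547 = 5p, p = 109.4, Q = 259.4.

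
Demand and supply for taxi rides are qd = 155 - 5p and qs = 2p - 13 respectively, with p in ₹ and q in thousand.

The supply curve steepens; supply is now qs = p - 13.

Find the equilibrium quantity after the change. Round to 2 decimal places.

15.00

Original equilibrium: 155 - 5p = 2p - 13 gives 168 = 7p, so p = 24 and q = 35.
The shock moves the curves to qd = 155 - 5p and qs = p - 13.
Clearing the new market: 155 - 5p = p - 13, so p = 28 and q = 15.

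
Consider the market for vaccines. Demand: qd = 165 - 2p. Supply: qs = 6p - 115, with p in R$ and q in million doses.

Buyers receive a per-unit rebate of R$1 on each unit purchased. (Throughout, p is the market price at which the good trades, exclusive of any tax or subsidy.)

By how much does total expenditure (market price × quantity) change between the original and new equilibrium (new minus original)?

+76.625

Original equilibrium: 165 - 2p = 6p - 115 gives 280 = 8p, so p = 35 and q = 95.
Since buyers' out-of-pocket price is the market price minus the rebate, the effective demand curve becomes qd = 167 - 2p.
Equate the new curves: 167 - 2p = 6p - 115, giving 282 = 8p, p = 35.25, q = 96.5.
Expenditure moves from 35×95 = 3325 to 35.25×96.5 = 3401.625; change = +76.625.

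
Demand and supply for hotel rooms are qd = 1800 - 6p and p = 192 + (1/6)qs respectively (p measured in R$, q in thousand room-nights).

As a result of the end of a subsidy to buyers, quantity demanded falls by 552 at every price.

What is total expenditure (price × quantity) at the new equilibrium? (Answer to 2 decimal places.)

Initially, 1800 - 6p = 6p - 1152, so 2952 = 12p and p = 246, q = 324.
After the shift, demand is qd = 1248 - 6p and supply is qs = 6p - 1152.
Equate the new curves: 1248 - 6p = 6p - 1152, giving 2400 = 12p, p = 200, q = 48.
New expenditure = 200 × 48 = 9600.00.

9600.00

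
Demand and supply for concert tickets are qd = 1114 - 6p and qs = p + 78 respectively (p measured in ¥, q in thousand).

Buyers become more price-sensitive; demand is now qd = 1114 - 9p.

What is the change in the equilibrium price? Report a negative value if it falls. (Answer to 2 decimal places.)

-44.40

Solve the original market: 1114 - 6p = p + 78, hence p = 148 and q = 226.
The new curves are qd = 1114 - 9p (demand) and qs = p + 78 (supply).
New equilibrium: 1114 - 9p = p + 78 ⇒ 1036 = 10p ⇒ p = 103.6, q = 181.6.
Δp = 103.6 − 148 = -44.40.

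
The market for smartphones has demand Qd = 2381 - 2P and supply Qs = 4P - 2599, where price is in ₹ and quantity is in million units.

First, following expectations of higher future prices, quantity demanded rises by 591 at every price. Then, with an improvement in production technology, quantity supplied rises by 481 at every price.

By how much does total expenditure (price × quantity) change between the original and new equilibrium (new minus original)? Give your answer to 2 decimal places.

Solve the original market: 2381 - 2P = 4P - 2599, hence P = 830 and Q = 721.
After the shift, demand is Qd = 2972 - 2P and supply is Qs = 4P - 2118.
Setting them equal: 2972 - 2P = 4P - 2118 → 5090 = 6P, so P = 2545/3 ≈ 848.3333 and Q = 3826/3 ≈ 1275.3333.
Expenditure moves from 830×721 = 598430 to 848.3333×1275.3333 = 1081907.7778; change = +483477.78.

+483477.78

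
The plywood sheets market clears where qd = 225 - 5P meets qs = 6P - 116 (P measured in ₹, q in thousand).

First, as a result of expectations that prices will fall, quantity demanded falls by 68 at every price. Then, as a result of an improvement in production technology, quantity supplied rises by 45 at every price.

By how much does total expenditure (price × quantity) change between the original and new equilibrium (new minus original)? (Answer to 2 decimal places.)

-1063.92

Solve the original market: 225 - 5P = 6P - 116, hence P = 31 and q = 70.
The new curves are qd = 157 - 5P (demand) and qs = 6P - 71 (supply).
Equate the new curves: 157 - 5P = 6P - 71, giving 228 = 11P, P = 228/11 ≈ 20.7273, q = 587/11 ≈ 53.3636.
Expenditure moves from 31×70 = 2170 to 20.7273×53.3636 = 1106.0826; change = -1063.92.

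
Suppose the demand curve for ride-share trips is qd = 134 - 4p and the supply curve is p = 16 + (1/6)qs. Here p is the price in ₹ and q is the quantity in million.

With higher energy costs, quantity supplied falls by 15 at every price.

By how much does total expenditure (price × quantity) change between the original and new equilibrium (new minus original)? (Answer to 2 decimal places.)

-84.00

Before the shock: 134 - 4p = 6p - 96 ⇒ 230 = 10p ⇒ p = 23, q = 42.
With the change applied: demand qd = 134 - 4p, supply qs = 6p - 111.
New equilibrium: 134 - 4p = 6p - 111 ⇒ 245 = 10p ⇒ p = 24.5, q = 36.
Expenditure moves from 23×42 = 966 to 24.5×36 = 882; change = -84.00.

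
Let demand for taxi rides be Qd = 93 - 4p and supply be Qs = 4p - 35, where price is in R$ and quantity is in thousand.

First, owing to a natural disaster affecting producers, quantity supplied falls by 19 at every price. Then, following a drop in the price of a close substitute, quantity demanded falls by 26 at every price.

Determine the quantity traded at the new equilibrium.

Initially, 93 - 4p = 4p - 35, so 128 = 8p and p = 16, Q = 29.
The new curves are Qd = 67 - 4p (demand) and Qs = 4p - 54 (supply).
New equilibrium: 67 - 4p = 4p - 54 ⇒ 121 = 8p ⇒ p = 15.125, Q = 6.5.

6.5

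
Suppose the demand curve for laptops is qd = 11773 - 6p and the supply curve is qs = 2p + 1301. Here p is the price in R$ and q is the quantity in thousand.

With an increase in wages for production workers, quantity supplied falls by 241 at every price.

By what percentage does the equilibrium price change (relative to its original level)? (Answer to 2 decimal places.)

+2.30

Before the shock: 11773 - 6p = 2p + 1301 ⇒ 10472 = 8p ⇒ p = 1309, q = 3919.
With the change applied: demand qd = 11773 - 6p, supply qs = 2p + 1060.
Equate the new curves: 11773 - 6p = 2p + 1060, giving 10713 = 8p, p = 1339.125, q = 3738.25.
%Δp = (1339.125 − 1309) / 1309 × 100 = +2.30%.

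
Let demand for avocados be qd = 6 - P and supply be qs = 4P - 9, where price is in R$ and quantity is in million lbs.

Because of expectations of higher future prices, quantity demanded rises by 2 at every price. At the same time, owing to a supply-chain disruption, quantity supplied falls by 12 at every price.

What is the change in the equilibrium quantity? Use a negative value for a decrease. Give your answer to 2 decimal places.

Original equilibrium: 6 - P = 4P - 9 gives 15 = 5P, so P = 3 and q = 3.
After the shift, demand is qd = 8 - P and supply is qs = 4P - 21.
Setting them equal: 8 - P = 4P - 21 → 29 = 5P, so P = 5.8 and q = 2.2.
Δq = 2.2 − 3 = -0.80.

-0.80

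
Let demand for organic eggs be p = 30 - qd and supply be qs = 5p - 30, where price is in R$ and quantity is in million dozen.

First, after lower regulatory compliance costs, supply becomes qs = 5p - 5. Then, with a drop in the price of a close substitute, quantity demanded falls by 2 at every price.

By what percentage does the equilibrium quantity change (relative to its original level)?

+12.5

Solve the original market: 30 - p = 5p - 30, hence p = 10 and q = 20.
The new curves are qd = 28 - p (demand) and qs = 5p - 5 (supply).
Equate the new curves: 28 - p = 5p - 5, giving 33 = 6p, p = 5.5, q = 22.5.
%Δq = (22.5 − 20) / 20 × 100 = +12.5%.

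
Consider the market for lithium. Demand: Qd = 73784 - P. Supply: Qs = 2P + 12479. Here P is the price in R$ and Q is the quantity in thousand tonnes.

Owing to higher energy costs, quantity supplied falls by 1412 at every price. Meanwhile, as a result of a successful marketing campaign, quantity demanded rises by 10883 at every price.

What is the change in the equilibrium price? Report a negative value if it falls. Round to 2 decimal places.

+4098.33

Original equilibrium: 73784 - P = 2P + 12479 gives 61305 = 3P, so P = 20435 and Q = 53349.
After the shift, demand is Qd = 84667 - P and supply is Qs = 2P + 11067.
Clearing the new market: 84667 - P = 2P + 11067, so P = 73600/3 ≈ 24533.3333 and Q = 180401/3 ≈ 60133.6667.
ΔP = 24533.3333 − 20435 = +4098.33.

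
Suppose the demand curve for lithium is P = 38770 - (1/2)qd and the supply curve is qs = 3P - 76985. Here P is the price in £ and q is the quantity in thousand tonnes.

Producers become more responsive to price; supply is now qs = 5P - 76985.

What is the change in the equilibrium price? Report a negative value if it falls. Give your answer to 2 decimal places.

Original equilibrium: 77540 - 2P = 3P - 76985 gives 154525 = 5P, so P = 30905 and q = 15730.
After the shift, demand is qd = 77540 - 2P and supply is qs = 5P - 76985.
Clearing the new market: 77540 - 2P = 5P - 76985, so P = 22075 and q = 33390.
ΔP = 22075 − 30905 = -8830.00.

-8830.00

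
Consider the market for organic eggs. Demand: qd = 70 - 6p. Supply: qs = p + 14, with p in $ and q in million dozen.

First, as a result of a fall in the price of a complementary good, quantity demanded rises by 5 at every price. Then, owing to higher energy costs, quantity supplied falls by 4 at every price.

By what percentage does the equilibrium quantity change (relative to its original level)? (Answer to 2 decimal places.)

-12.34

Solve the original market: 70 - 6p = p + 14, hence p = 8 and q = 22.
After the shift, demand is qd = 75 - 6p and supply is qs = p + 10.
New equilibrium: 75 - 6p = p + 10 ⇒ 65 = 7p ⇒ p = 65/7 ≈ 9.2857, q = 135/7 ≈ 19.2857.
%Δq = (19.2857 − 22) / 22 × 100 = -12.34%.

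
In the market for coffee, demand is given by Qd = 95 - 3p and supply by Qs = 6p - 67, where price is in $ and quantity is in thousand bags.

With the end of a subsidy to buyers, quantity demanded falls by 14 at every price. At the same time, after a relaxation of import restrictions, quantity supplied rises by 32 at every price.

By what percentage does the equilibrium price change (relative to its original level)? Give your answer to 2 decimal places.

Original equilibrium: 95 - 3p = 6p - 67 gives 162 = 9p, so p = 18 and Q = 41.
The new curves are Qd = 81 - 3p (demand) and Qs = 6p - 35 (supply).
New equilibrium: 81 - 3p = 6p - 35 ⇒ 116 = 9p ⇒ p = 116/9 ≈ 12.8889, Q = 127/3 ≈ 42.3333.
%Δp = (12.8889 − 18) / 18 × 100 = -28.40%.

-28.40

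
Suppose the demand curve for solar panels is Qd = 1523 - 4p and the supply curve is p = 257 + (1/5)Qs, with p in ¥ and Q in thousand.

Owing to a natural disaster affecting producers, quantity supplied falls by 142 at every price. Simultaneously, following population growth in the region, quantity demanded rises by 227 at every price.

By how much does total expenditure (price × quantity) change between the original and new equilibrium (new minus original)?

+33514

Solve the original market: 1523 - 4p = 5p - 1285, hence p = 312 and Q = 275.
After the shift, demand is Qd = 1750 - 4p and supply is Qs = 5p - 1427.
Clearing the new market: 1750 - 4p = 5p - 1427, so p = 353 and Q = 338.
Expenditure moves from 312×275 = 85800 to 353×338 = 119314; change = +33514.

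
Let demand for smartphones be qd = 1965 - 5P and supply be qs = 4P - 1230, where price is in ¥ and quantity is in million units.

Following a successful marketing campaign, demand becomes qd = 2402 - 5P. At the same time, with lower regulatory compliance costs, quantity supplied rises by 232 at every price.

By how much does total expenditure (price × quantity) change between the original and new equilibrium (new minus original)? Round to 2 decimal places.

Before the shock: 1965 - 5P = 4P - 1230 ⇒ 3195 = 9P ⇒ P = 355, q = 190.
The shock moves the curves to qd = 2402 - 5P and qs = 4P - 998.
New equilibrium: 2402 - 5P = 4P - 998 ⇒ 3400 = 9P ⇒ P = 3400/9 ≈ 377.7778, q = 4618/9 ≈ 513.1111.
Expenditure moves from 355×190 = 67450 to 377.7778×513.1111 = 193841.9753; change = +126391.98.

+126391.98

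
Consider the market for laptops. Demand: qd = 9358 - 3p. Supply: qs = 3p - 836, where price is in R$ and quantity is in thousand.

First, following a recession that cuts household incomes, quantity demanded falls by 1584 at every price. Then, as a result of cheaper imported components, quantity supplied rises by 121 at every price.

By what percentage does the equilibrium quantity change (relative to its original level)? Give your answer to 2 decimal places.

Original equilibrium: 9358 - 3p = 3p - 836 gives 10194 = 6p, so p = 1699 and q = 4261.
The new curves are qd = 7774 - 3p (demand) and qs = 3p - 715 (supply).
New equilibrium: 7774 - 3p = 3p - 715 ⇒ 8489 = 6p ⇒ p = 8489/6 ≈ 1414.8333, q = 3529.5.
%Δq = (3529.5 − 4261) / 4261 × 100 = -17.17%.

-17.17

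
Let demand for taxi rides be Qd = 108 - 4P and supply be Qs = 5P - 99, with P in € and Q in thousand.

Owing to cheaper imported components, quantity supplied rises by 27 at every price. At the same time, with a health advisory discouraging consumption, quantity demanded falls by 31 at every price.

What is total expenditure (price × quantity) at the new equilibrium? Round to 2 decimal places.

178.43

Solve the original market: 108 - 4P = 5P - 99, hence P = 23 and Q = 16.
The new curves are Qd = 77 - 4P (demand) and Qs = 5P - 72 (supply).
Setting them equal: 77 - 4P = 5P - 72 → 149 = 9P, so P = 149/9 ≈ 16.5556 and Q = 97/9 ≈ 10.7778.
New expenditure = 16.5556 × 10.7778 = 178.43.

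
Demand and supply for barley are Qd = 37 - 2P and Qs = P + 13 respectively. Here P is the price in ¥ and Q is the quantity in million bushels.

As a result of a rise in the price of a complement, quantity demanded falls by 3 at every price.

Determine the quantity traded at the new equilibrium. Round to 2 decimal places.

Original equilibrium: 37 - 2P = P + 13 gives 24 = 3P, so P = 8 and Q = 21.
With the change applied: demand Qd = 34 - 2P, supply Qs = P + 13.
New equilibrium: 34 - 2P = P + 13 ⇒ 21 = 3P ⇒ P = 7, Q = 20.

20.00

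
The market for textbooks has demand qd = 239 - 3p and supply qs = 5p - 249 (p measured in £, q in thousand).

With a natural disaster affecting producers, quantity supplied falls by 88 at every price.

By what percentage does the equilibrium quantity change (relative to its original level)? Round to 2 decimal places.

-58.93

Original equilibrium: 239 - 3p = 5p - 249 gives 488 = 8p, so p = 61 and q = 56.
After the shift, demand is qd = 239 - 3p and supply is qs = 5p - 337.
New equilibrium: 239 - 3p = 5p - 337 ⇒ 576 = 8p ⇒ p = 72, q = 23.
%Δq = (23 − 56) / 56 × 100 = -58.93%.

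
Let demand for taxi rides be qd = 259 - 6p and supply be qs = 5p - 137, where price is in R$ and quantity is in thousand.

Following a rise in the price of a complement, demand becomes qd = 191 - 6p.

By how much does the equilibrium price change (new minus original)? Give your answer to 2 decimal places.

Solve the original market: 259 - 6p = 5p - 137, hence p = 36 and q = 43.
The shock moves the curves to qd = 191 - 6p and qs = 5p - 137.
New equilibrium: 191 - 6p = 5p - 137 ⇒ 328 = 11p ⇒ p = 328/11 ≈ 29.8182, q = 133/11 ≈ 12.0909.
Δp = 29.8182 − 36 = -6.18.

-6.18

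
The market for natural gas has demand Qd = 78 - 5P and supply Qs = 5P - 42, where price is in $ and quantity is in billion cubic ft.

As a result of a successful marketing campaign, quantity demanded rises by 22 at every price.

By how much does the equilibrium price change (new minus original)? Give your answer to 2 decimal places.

Before the shock: 78 - 5P = 5P - 42 ⇒ 120 = 10P ⇒ P = 12, Q = 18.
With the change applied: demand Qd = 100 - 5P, supply Qs = 5P - 42.
Setting them equal: 100 - 5P = 5P - 42 → 142 = 10P, so P = 14.2 and Q = 29.
ΔP = 14.2 − 12 = +2.20.

+2.20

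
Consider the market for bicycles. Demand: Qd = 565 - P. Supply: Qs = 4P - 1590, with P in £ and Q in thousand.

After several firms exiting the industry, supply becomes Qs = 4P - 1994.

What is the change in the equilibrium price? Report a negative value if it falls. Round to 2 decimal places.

+80.80

Before the shock: 565 - P = 4P - 1590 ⇒ 2155 = 5P ⇒ P = 431, Q = 134.
The new curves are Qd = 565 - P (demand) and Qs = 4P - 1994 (supply).
Setting them equal: 565 - P = 4P - 1994 → 2559 = 5P, so P = 511.8 and Q = 53.2.
ΔP = 511.8 − 431 = +80.80.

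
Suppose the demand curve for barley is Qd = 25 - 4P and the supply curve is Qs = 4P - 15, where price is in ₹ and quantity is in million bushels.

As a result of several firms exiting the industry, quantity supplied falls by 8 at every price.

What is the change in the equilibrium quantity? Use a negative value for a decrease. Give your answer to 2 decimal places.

-4.00

Before the shock: 25 - 4P = 4P - 15 ⇒ 40 = 8P ⇒ P = 5, Q = 5.
After the shift, demand is Qd = 25 - 4P and supply is Qs = 4P - 23.
Equate the new curves: 25 - 4P = 4P - 23, giving 48 = 8P, P = 6, Q = 1.
ΔQ = 1 − 5 = -4.00.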